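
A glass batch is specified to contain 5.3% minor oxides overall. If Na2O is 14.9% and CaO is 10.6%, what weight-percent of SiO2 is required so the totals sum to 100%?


Known pieces sum to 100%:
  SiO2 = 100 - (others + Na2O + CaO)
  SiO2 = 100 - (5.3 + 14.9 + 10.6) = 69.2%

69.2%


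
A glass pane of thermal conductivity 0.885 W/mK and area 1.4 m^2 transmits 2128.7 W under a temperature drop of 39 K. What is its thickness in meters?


Fourier's law: t = k * A * dT / Q
  t = 0.885 * 1.4 * 39 / 2128.7
  t = 48.321 / 2128.7 = 0.0227 m

0.0227 m


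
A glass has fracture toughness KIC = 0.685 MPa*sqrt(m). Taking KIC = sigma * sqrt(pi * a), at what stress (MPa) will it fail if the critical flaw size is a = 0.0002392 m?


Rearrange KIC = sigma * sqrt(pi * a):
  sigma = KIC / sqrt(pi * a)
  sqrt(pi * 0.0002392) = 0.027413
  sigma = 0.685 / 0.027413 = 24.99 MPa

24.99 MPa


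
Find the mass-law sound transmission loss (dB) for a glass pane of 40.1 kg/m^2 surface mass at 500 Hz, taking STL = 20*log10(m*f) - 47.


Mass law: STL = 20 * log10(m * f) - 47
  m * f = 40.1 * 500 = 20050
  log10(20050) = 4.30211
  STL = 20 * 4.30211 - 47 = 86.0422 - 47 = 39.0 dB

39.0 dB


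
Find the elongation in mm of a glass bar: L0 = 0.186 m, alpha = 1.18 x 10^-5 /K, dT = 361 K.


Thermal expansion formula: dL = alpha * L0 * dT
  dL = (1.18 x 10^-5) * 0.186 * 361 = 0.00079232 m
Convert to mm: 0.00079232 * 1000 = 0.7923 mm

0.7923 mm


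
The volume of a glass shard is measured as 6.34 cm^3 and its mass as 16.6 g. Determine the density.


Use the definition of density:
  rho = mass / volume
  rho = 16.6 / 6.34 = 2.618 g/cm^3

2.618 g/cm^3


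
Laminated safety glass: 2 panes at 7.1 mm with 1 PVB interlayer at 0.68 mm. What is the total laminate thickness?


Total thickness = glass contribution + PVB contribution
  Glass: 2 * 7.1 = 14.2 mm
  PVB: 1 * 0.68 = 0.68 mm
  Total = 14.2 + 0.68 = 14.88 mm

14.88 mm


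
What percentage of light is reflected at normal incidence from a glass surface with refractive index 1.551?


Fresnel reflectance at normal incidence:
  R = ((n - 1)/(n + 1))^2
  (n - 1)/(n + 1) = (1.551 - 1)/(1.551 + 1) = 0.215994
  R = 0.215994^2 = 0.0466534
  R(%) = 0.0466534 * 100 = 4.665%

4.665%


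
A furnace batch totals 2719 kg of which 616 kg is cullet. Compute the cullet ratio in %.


Cullet ratio = (cullet mass / total batch mass) * 100
  Ratio = 616 / 2719 * 100 = 22.66%

22.66%


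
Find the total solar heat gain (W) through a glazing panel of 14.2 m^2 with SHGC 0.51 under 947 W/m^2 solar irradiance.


Solar heat gain: Q = Area * SHGC * Irradiance
  Q = 14.2 * 0.51 * 947 = 6858.2 W

6858.2 W


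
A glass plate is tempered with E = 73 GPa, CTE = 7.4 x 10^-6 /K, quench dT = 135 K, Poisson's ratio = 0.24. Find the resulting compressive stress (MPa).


Tempering stress: sigma = E * alpha * dT / (1 - nu)
  E (MPa) = 73 * 1000 = 73000
  Numerator = 73000 * (7.4 x 10^-6) * 135 = 72.927
  Denominator = 1 - 0.24 = 0.76
  sigma = 72.927 / 0.76 = 96.0 MPa

96.0 MPa


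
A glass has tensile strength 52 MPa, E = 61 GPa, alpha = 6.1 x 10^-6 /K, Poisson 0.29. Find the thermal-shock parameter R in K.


Thermal shock resistance: R = sigma * (1 - nu) / (E * alpha)
  Numerator = 52 * (1 - 0.29) = 36.92
  Denominator = 61 * 1000 * (6.1 x 10^-6) = 0.3721
  R = 36.92 / 0.3721 = 99.2 K

99.2 K


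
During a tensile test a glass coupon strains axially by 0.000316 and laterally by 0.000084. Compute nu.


Poisson's ratio: nu = lateral strain / axial strain
  nu = 0.000084 / 0.000316 = 0.2658

0.2658


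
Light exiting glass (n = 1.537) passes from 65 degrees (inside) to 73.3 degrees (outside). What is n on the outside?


Apply Snell's law: n1 * sin(theta1) = n2 * sin(theta2)
  n2 = n1 * sin(theta1) / sin(theta2)
  sin(65) = 0.906308
  sin(73.3) = 0.957822
  n2 = 1.537 * 0.906308 / 0.957822 = 1.4543

1.4543


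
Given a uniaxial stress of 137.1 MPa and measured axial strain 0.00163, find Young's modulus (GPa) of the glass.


Young's modulus: E = stress / strain
  E = 137.1 MPa / 0.00163 = 84110.43 MPa
Convert to GPa: 84110.43 / 1000 = 84.11 GPa

84.11 GPa


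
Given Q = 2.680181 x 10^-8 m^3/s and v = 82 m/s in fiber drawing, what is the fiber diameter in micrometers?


Cross-sectional area from continuity:
  A = Q / v = 2.680181 x 10^-8 / 82 = 3.268513 x 10^-10 m^2
Diameter from circular cross-section:
  d = sqrt(4A / pi) * 10^6 (m -> um)
  d = sqrt(4 * 3.268513 x 10^-10 / pi) * 10^6 = 20.4 um

20.4 um


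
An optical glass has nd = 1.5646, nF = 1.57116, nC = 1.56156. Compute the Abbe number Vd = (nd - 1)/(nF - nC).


Abbe number formula: Vd = (nd - 1) / (nF - nC)
  nd - 1 = 1.5646 - 1 = 0.5646
  nF - nC = 1.57116 - 1.56156 = 0.0096
  Vd = 0.5646 / 0.0096 = 58.81

58.81


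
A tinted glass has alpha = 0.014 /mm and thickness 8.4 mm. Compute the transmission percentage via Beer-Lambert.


Beer-Lambert law: T = exp(-alpha * thickness)
  exponent = -0.014 * 8.4 = -0.1176
  T = exp(-0.1176) = 0.8891
  Percentage = 0.8891 * 100 = 88.91%

88.91%


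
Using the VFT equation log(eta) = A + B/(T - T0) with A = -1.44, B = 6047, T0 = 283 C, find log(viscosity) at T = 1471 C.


VFT equation: log(eta) = A + B / (T - T0)
  T - T0 = 1471 - 283 = 1188
  B / (T - T0) = 6047 / 1188 = 5.09
  log(eta) = -1.44 + 5.09 = 3.65

3.65


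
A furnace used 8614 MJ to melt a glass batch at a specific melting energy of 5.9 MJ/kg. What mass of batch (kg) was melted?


Rearrange E = m * s for m:
  m = E / s
  m = 8614 / 5.9 = 1460.0 kg

1460.0 kg


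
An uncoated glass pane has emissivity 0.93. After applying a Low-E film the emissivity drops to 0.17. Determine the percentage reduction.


Percentage reduction = (1 - coated/uncoated) * 100
  Ratio = 0.17 / 0.93 = 0.1828
  Reduction = (1 - 0.1828) * 100 = 81.7%

81.7%


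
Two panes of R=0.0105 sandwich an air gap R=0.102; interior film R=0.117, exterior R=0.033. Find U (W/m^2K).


Total thermal resistance (series):
  R_total = R_in + R_glass + R_air + R_glass + R_out
  R_total = 0.117 + 0.0105 + 0.102 + 0.0105 + 0.033 = 0.273 m^2K/W
U-value = 1 / R_total = 1 / 0.273 = 3.663 W/m^2K

3.663 W/m^2K


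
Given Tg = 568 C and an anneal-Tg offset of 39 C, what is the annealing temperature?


The annealing temperature is Tg plus the offset:
  T_anneal = 568 + 39 = 607 C

607 C


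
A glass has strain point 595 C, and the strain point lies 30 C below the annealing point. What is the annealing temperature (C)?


T_anneal = T_strain + gap:
  T_anneal = 595 + 30 = 625 C

625 C


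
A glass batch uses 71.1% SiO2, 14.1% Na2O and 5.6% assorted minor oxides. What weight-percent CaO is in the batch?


Pieces sum to 100%:
  CaO = 100 - (SiO2 + Na2O + others)
  CaO = 100 - (71.1 + 14.1 + 5.6) = 9.2%

9.2%


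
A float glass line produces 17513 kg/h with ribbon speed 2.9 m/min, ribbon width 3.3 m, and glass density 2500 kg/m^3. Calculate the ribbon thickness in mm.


Ribbon cross-section from mass balance:
  Volume rate = throughput / density = 17513 / 2500 = 7.0052 m^3/h
  thickness = volume rate / (speed * 60 * width), i.e.
  thickness = throughput / (60 * speed * width * density) * 1000
  thickness = 17513 / (60 * 2.9 * 3.3 * 2500) * 1000 = 12.2 mm

12.2 mm


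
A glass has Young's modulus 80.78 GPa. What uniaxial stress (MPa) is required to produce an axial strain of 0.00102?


Rearrange E = sigma / epsilon:
  sigma = E * epsilon
  E (MPa) = 80.78 * 1000 = 80780
  sigma = 80780 * 0.00102 = 82.4 MPa

82.4 MPa


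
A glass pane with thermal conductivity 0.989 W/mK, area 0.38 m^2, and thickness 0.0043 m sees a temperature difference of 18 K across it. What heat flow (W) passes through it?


Fourier's law: Q = k * A * dT / t
  Q = 0.989 * 0.38 * 18 / 0.0043
  Q = 6.76476 / 0.0043 = 1573.2 W

1573.2 W


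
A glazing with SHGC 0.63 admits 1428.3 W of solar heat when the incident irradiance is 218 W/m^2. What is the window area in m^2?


Rearrange Q = Area * SHGC * Irradiance:
  Area = Q / (SHGC * Irradiance)
  Area = 1428.3 / (0.63 * 218) = 10.4 m^2

10.4 m^2


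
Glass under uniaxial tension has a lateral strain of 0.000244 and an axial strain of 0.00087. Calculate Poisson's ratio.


Poisson's ratio: nu = lateral strain / axial strain
  nu = 0.000244 / 0.00087 = 0.2805

0.2805


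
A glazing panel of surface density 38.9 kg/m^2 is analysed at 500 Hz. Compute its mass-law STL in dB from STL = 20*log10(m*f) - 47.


Mass law: STL = 20 * log10(m * f) - 47
  m * f = 38.9 * 500 = 19450
  log10(19450) = 4.28892
  STL = 20 * 4.28892 - 47 = 85.7784 - 47 = 38.8 dB

38.8 dB


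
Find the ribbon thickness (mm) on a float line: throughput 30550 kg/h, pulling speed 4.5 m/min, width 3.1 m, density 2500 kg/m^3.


Ribbon cross-section from mass balance:
  Volume rate = throughput / density = 30550 / 2500 = 12.22 m^3/h
  thickness = volume rate / (speed * 60 * width), i.e.
  thickness = throughput / (60 * speed * width * density) * 1000
  thickness = 30550 / (60 * 4.5 * 3.1 * 2500) * 1000 = 14.6 mm

14.6 mm


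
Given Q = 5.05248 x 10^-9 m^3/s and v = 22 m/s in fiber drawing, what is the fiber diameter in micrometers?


Cross-sectional area from continuity:
  A = Q / v = 5.05248 x 10^-9 / 22 = 2.296582 x 10^-10 m^2
Diameter from circular cross-section:
  d = sqrt(4A / pi) * 10^6 (m -> um)
  d = sqrt(4 * 2.296582 x 10^-10 / pi) * 10^6 = 17.1 um

17.1 um


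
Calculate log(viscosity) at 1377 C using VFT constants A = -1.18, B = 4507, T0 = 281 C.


VFT equation: log(eta) = A + B / (T - T0)
  T - T0 = 1377 - 281 = 1096
  B / (T - T0) = 4507 / 1096 = 4.112
  log(eta) = -1.18 + 4.112 = 2.932

2.932


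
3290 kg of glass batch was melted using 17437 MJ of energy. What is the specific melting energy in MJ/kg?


Rearrange E = m * s for s:
  s = E / m
  s = 17437 / 3290 = 5.3 MJ/kg

5.3 MJ/kg


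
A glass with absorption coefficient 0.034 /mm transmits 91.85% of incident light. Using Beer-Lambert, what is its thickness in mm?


Rearrange T = exp(-alpha * thickness):
  thickness = -ln(T) / alpha
  T = 91.85/100 = 0.9185
  ln(T) = -0.08501
  -ln(T) = 0.08501
  thickness = 0.08501 / 0.034 = 2.5 mm

2.5 mm


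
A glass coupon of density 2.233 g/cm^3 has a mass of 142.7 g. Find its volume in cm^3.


Rearrange rho = m / V:
  V = m / rho
  V = 142.7 / 2.233 = 63.905 cm^3

63.905 cm^3


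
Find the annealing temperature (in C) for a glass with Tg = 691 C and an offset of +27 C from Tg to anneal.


The annealing temperature is Tg plus the offset:
  T_anneal = 691 + 27 = 718 C

718 C


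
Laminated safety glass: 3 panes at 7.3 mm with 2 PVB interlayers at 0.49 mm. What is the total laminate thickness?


Total thickness = glass contribution + PVB contribution
  Glass: 3 * 7.3 = 21.9 mm
  PVB: 2 * 0.49 = 0.98 mm
  Total = 21.9 + 0.98 = 22.88 mm

22.88 mm


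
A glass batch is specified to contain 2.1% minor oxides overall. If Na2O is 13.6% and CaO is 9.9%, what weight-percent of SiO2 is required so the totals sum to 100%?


Known pieces sum to 100%:
  SiO2 = 100 - (others + Na2O + CaO)
  SiO2 = 100 - (2.1 + 13.6 + 9.9) = 74.4%

74.4%


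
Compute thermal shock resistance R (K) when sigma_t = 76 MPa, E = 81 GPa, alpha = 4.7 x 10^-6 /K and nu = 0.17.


Thermal shock resistance: R = sigma * (1 - nu) / (E * alpha)
  Numerator = 76 * (1 - 0.17) = 63.08
  Denominator = 81 * 1000 * (4.7 x 10^-6) = 0.3807
  R = 63.08 / 0.3807 = 165.7 K

165.7 K


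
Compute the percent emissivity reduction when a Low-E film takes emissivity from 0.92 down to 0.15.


Percentage reduction = (1 - coated/uncoated) * 100
  Ratio = 0.15 / 0.92 = 0.163
  Reduction = (1 - 0.163) * 100 = 83.7%

83.7%


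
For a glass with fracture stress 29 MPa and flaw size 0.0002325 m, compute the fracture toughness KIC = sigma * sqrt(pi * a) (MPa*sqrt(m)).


Fracture toughness: KIC = sigma * sqrt(pi * a)
  pi * a = pi * 0.0002325 = 0.00073042
  sqrt(pi * a) = 0.027026
  KIC = 29 * 0.027026 = 0.784 MPa*sqrt(m)

0.784 MPa*sqrt(m)


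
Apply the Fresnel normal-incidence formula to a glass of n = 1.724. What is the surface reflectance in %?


Fresnel reflectance at normal incidence:
  R = ((n - 1)/(n + 1))^2
  (n - 1)/(n + 1) = (1.724 - 1)/(1.724 + 1) = 0.265786
  R = 0.265786^2 = 0.0706422
  R(%) = 0.0706422 * 100 = 7.064%

7.064%


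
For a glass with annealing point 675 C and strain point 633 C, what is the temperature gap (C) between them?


Gap = T_anneal - T_strain:
  gap = 675 - 633 = 42 C

42 C


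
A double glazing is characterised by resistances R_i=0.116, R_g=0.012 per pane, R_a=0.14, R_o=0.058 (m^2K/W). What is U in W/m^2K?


Total thermal resistance (series):
  R_total = R_in + R_glass + R_air + R_glass + R_out
  R_total = 0.116 + 0.012 + 0.14 + 0.012 + 0.058 = 0.338 m^2K/W
U-value = 1 / R_total = 1 / 0.338 = 2.959 W/m^2K

2.959 W/m^2K


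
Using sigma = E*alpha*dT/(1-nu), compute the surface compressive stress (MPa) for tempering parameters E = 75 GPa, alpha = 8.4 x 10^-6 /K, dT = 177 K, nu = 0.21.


Tempering stress: sigma = E * alpha * dT / (1 - nu)
  E (MPa) = 75 * 1000 = 75000
  Numerator = 75000 * (8.4 x 10^-6) * 177 = 111.51
  Denominator = 1 - 0.21 = 0.79
  sigma = 111.51 / 0.79 = 141.2 MPa

141.2 MPa


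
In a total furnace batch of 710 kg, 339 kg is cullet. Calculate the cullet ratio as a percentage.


Cullet ratio = (cullet mass / total batch mass) * 100
  Ratio = 339 / 710 * 100 = 47.75%

47.75%


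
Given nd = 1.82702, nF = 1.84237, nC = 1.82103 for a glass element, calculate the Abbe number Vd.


Abbe number formula: Vd = (nd - 1) / (nF - nC)
  nd - 1 = 1.82702 - 1 = 0.82702
  nF - nC = 1.84237 - 1.82103 = 0.02134
  Vd = 0.82702 / 0.02134 = 38.75

38.75


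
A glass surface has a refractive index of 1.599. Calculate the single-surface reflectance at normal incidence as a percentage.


Fresnel reflectance at normal incidence:
  R = ((n - 1)/(n + 1))^2
  (n - 1)/(n + 1) = (1.599 - 1)/(1.599 + 1) = 0.230473
  R = 0.230473^2 = 0.0531178
  R(%) = 0.0531178 * 100 = 5.312%

5.312%


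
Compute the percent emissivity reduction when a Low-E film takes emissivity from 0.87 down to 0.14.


Percentage reduction = (1 - coated/uncoated) * 100
  Ratio = 0.14 / 0.87 = 0.1609
  Reduction = (1 - 0.1609) * 100 = 83.9%

83.9%


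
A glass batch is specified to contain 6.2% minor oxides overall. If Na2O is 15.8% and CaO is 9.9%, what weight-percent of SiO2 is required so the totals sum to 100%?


Known pieces sum to 100%:
  SiO2 = 100 - (others + Na2O + CaO)
  SiO2 = 100 - (6.2 + 15.8 + 9.9) = 68.1%

68.1%


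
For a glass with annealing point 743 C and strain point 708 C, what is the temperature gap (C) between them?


Gap = T_anneal - T_strain:
  gap = 743 - 708 = 35 C

35 C


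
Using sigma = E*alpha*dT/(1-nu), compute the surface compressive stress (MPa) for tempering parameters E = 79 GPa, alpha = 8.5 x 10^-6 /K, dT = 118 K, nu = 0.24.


Tempering stress: sigma = E * alpha * dT / (1 - nu)
  E (MPa) = 79 * 1000 = 79000
  Numerator = 79000 * (8.5 x 10^-6) * 118 = 79.237
  Denominator = 1 - 0.24 = 0.76
  sigma = 79.237 / 0.76 = 104.3 MPa

104.3 MPa


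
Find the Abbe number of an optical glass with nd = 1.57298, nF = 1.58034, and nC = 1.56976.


Abbe number formula: Vd = (nd - 1) / (nF - nC)
  nd - 1 = 1.57298 - 1 = 0.57298
  nF - nC = 1.58034 - 1.56976 = 0.01058
  Vd = 0.57298 / 0.01058 = 54.16

54.16


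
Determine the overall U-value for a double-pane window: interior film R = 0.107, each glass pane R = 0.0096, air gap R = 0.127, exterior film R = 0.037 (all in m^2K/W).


Total thermal resistance (series):
  R_total = R_in + R_glass + R_air + R_glass + R_out
  R_total = 0.107 + 0.0096 + 0.127 + 0.0096 + 0.037 = 0.2902 m^2K/W
U-value = 1 / R_total = 1 / 0.2902 = 3.446 W/m^2K

3.446 W/m^2K


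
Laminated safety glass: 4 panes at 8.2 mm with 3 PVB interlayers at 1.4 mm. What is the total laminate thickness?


Total thickness = glass contribution + PVB contribution
  Glass: 4 * 8.2 = 32.8 mm
  PVB: 3 * 1.4 = 4.2 mm
  Total = 32.8 + 4.2 = 37.0 mm

37.0 mm


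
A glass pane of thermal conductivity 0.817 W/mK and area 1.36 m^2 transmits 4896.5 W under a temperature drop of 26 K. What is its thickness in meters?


Fourier's law: t = k * A * dT / Q
  t = 0.817 * 1.36 * 26 / 4896.5
  t = 28.88912 / 4896.5 = 0.0059 m

0.0059 m


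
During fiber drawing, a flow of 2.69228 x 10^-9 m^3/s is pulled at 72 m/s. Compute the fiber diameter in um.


Cross-sectional area from continuity:
  A = Q / v = 2.69228 x 10^-9 / 72 = 3.739278 x 10^-11 m^2
Diameter from circular cross-section:
  d = sqrt(4A / pi) * 10^6 (m -> um)
  d = sqrt(4 * 3.739278 x 10^-11 / pi) * 10^6 = 6.9 um

6.9 um


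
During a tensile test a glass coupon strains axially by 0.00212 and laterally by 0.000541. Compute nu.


Poisson's ratio: nu = lateral strain / axial strain
  nu = 0.000541 / 0.00212 = 0.2552

0.2552


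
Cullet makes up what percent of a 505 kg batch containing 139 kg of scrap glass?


Cullet ratio = (cullet mass / total batch mass) * 100
  Ratio = 139 / 505 * 100 = 27.52%

27.52%


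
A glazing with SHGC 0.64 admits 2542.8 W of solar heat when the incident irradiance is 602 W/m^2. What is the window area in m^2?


Rearrange Q = Area * SHGC * Irradiance:
  Area = Q / (SHGC * Irradiance)
  Area = 2542.8 / (0.64 * 602) = 6.6 m^2

6.6 m^2


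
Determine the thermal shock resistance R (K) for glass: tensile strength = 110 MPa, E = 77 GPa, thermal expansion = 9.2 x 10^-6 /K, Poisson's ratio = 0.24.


Thermal shock resistance: R = sigma * (1 - nu) / (E * alpha)
  Numerator = 110 * (1 - 0.24) = 83.6
  Denominator = 77 * 1000 * (9.2 x 10^-6) = 0.7084
  R = 83.6 / 0.7084 = 118.0 K

118.0 K


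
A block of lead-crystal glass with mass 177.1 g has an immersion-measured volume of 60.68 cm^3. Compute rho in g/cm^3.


Use the definition of density:
  rho = mass / volume
  rho = 177.1 / 60.68 = 2.919 g/cm^3

2.919 g/cm^3


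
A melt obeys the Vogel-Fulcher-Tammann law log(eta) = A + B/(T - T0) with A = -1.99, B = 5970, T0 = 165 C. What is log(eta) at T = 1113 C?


VFT equation: log(eta) = A + B / (T - T0)
  T - T0 = 1113 - 165 = 948
  B / (T - T0) = 5970 / 948 = 6.297
  log(eta) = -1.99 + 6.297 = 4.307

4.307


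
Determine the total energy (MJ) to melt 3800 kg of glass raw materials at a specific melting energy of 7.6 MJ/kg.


Total energy = mass * specific energy
  E = 3800 * 7.6 = 28880 MJ

28880 MJ


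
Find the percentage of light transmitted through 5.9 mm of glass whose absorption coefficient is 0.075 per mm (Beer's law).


Beer-Lambert law: T = exp(-alpha * thickness)
  exponent = -0.075 * 5.9 = -0.4425
  T = exp(-0.4425) = 0.6424
  Percentage = 0.6424 * 100 = 64.24%

64.24%


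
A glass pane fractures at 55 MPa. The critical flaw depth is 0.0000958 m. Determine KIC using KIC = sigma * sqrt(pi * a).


Fracture toughness: KIC = sigma * sqrt(pi * a)
  pi * a = pi * 0.0000958 = 0.000300965
  sqrt(pi * a) = 0.017348
  KIC = 55 * 0.017348 = 0.954 MPa*sqrt(m)

0.954 MPa*sqrt(m)


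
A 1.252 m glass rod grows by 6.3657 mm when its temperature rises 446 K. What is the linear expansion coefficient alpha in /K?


Rearrange dL = alpha * L0 * dT for alpha:
  alpha = dL / (L0 * dT)
  alpha = (6.3657 / 1000) / (1.252 * 446) = 0.0000114 /K = 1.14 x 10^-5 /K

1.14 x 10^-5 /K


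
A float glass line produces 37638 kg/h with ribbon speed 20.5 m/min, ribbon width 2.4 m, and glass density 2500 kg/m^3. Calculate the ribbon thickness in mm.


Ribbon cross-section from mass balance:
  Volume rate = throughput / density = 37638 / 2500 = 15.0552 m^3/h
  thickness = volume rate / (speed * 60 * width), i.e.
  thickness = throughput / (60 * speed * width * density) * 1000
  thickness = 37638 / (60 * 20.5 * 2.4 * 2500) * 1000 = 5.1 mm

5.1 mm


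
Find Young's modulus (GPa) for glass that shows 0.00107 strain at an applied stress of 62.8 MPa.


Young's modulus: E = stress / strain
  E = 62.8 MPa / 0.00107 = 58691.59 MPa
Convert to GPa: 58691.59 / 1000 = 58.69 GPa

58.69 GPa


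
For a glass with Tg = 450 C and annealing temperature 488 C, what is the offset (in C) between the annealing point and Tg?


Offset = T_anneal - Tg:
  offset = 488 - 450 = 38 C

38 C


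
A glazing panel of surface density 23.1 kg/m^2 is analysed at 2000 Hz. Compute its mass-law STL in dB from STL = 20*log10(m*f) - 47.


Mass law: STL = 20 * log10(m * f) - 47
  m * f = 23.1 * 2000 = 46200
  log10(46200) = 4.66464
  STL = 20 * 4.66464 - 47 = 93.2928 - 47 = 46.3 dB

46.3 dB


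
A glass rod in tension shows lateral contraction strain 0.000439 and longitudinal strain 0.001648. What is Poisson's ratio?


Poisson's ratio: nu = lateral strain / axial strain
  nu = 0.000439 / 0.001648 = 0.2664

0.2664


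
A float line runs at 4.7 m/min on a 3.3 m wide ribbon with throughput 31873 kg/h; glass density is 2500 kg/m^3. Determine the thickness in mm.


Ribbon cross-section from mass balance:
  Volume rate = throughput / density = 31873 / 2500 = 12.7492 m^3/h
  thickness = volume rate / (speed * 60 * width), i.e.
  thickness = throughput / (60 * speed * width * density) * 1000
  thickness = 31873 / (60 * 4.7 * 3.3 * 2500) * 1000 = 13.7 mm

13.7 mm


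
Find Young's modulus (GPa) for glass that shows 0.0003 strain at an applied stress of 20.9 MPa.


Young's modulus: E = stress / strain
  E = 20.9 MPa / 0.0003 = 69666.67 MPa
Convert to GPa: 69666.67 / 1000 = 69.67 GPa

69.67 GPa


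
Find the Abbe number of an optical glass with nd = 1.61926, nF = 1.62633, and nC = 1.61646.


Abbe number formula: Vd = (nd - 1) / (nF - nC)
  nd - 1 = 1.61926 - 1 = 0.61926
  nF - nC = 1.62633 - 1.61646 = 0.00987
  Vd = 0.61926 / 0.00987 = 62.74

62.74


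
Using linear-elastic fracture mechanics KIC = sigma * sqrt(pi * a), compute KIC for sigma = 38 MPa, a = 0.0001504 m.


Fracture toughness: KIC = sigma * sqrt(pi * a)
  pi * a = pi * 0.0001504 = 0.000472496
  sqrt(pi * a) = 0.021737
  KIC = 38 * 0.021737 = 0.826 MPa*sqrt(m)

0.826 MPa*sqrt(m)


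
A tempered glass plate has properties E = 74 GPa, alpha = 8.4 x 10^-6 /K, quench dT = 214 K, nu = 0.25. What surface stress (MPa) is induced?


Tempering stress: sigma = E * alpha * dT / (1 - nu)
  E (MPa) = 74 * 1000 = 74000
  Numerator = 74000 * (8.4 x 10^-6) * 214 = 133.0224
  Denominator = 1 - 0.25 = 0.75
  sigma = 133.0224 / 0.75 = 177.4 MPa

177.4 MPa


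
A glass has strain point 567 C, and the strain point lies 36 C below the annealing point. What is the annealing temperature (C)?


T_anneal = T_strain + gap:
  T_anneal = 567 + 36 = 603 C

603 C


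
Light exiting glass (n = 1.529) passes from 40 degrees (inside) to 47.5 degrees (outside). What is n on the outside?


Apply Snell's law: n1 * sin(theta1) = n2 * sin(theta2)
  n2 = n1 * sin(theta1) / sin(theta2)
  sin(40) = 0.642788
  sin(47.5) = 0.737277
  n2 = 1.529 * 0.642788 / 0.737277 = 1.333

1.333


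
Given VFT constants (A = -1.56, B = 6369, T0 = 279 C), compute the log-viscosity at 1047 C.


VFT equation: log(eta) = A + B / (T - T0)
  T - T0 = 1047 - 279 = 768
  B / (T - T0) = 6369 / 768 = 8.293
  log(eta) = -1.56 + 8.293 = 6.733

6.733


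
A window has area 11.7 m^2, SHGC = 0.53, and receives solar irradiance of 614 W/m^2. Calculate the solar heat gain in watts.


Solar heat gain: Q = Area * SHGC * Irradiance
  Q = 11.7 * 0.53 * 614 = 3807.4 W

3807.4 W


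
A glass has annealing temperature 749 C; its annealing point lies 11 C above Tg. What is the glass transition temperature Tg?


Rearrange T_anneal = Tg + offset for Tg:
  Tg = T_anneal - offset = 749 - 11 = 738 C

738 C


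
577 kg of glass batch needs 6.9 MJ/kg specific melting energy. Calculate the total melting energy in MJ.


Total energy = mass * specific energy
  E = 577 * 6.9 = 3981.3 MJ

3981.3 MJ


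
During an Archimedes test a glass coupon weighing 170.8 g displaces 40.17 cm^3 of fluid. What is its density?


Use the definition of density:
  rho = mass / volume
  rho = 170.8 / 40.17 = 4.252 g/cm^3

4.252 g/cm^3


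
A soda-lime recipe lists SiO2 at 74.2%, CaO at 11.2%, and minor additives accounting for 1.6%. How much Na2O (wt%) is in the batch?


Pieces sum to 100%:
  Na2O = 100 - (SiO2 + CaO + others)
  Na2O = 100 - (74.2 + 11.2 + 1.6) = 13.0%

13.0%


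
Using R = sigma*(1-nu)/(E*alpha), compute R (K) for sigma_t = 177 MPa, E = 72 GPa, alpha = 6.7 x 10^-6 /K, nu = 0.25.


Thermal shock resistance: R = sigma * (1 - nu) / (E * alpha)
  Numerator = 177 * (1 - 0.25) = 132.75
  Denominator = 72 * 1000 * (6.7 x 10^-6) = 0.4824
  R = 132.75 / 0.4824 = 275.2 K

275.2 K


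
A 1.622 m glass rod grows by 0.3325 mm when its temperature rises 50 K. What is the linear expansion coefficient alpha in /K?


Rearrange dL = alpha * L0 * dT for alpha:
  alpha = dL / (L0 * dT)
  alpha = (0.3325 / 1000) / (1.622 * 50) = 0.0000041 /K = 4.1 x 10^-6 /K

4.1 x 10^-6 /K


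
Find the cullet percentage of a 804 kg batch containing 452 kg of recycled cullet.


Cullet ratio = (cullet mass / total batch mass) * 100
  Ratio = 452 / 804 * 100 = 56.22%

56.22%


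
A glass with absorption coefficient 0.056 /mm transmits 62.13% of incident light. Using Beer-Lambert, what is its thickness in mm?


Rearrange T = exp(-alpha * thickness):
  thickness = -ln(T) / alpha
  T = 62.13/100 = 0.6213
  ln(T) = -0.47594
  -ln(T) = 0.47594
  thickness = 0.47594 / 0.056 = 8.5 mm

8.5 mm


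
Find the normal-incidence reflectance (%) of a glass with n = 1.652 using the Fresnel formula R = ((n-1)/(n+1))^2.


Fresnel reflectance at normal incidence:
  R = ((n - 1)/(n + 1))^2
  (n - 1)/(n + 1) = (1.652 - 1)/(1.652 + 1) = 0.245852
  R = 0.245852^2 = 0.0604432
  R(%) = 0.0604432 * 100 = 6.044%

6.044%


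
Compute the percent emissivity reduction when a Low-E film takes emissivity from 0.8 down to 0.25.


Percentage reduction = (1 - coated/uncoated) * 100
  Ratio = 0.25 / 0.8 = 0.3125
  Reduction = (1 - 0.3125) * 100 = 68.8%

68.8%


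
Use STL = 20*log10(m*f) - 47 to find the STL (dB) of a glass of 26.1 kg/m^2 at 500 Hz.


Mass law: STL = 20 * log10(m * f) - 47
  m * f = 26.1 * 500 = 13050
  log10(13050) = 4.11561
  STL = 20 * 4.11561 - 47 = 82.3122 - 47 = 35.3 dB

35.3 dB


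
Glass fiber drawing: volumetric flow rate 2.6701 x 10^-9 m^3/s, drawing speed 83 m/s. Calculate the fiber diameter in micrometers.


Cross-sectional area from continuity:
  A = Q / v = 2.6701 x 10^-9 / 83 = 3.216988 x 10^-11 m^2
Diameter from circular cross-section:
  d = sqrt(4A / pi) * 10^6 (m -> um)
  d = sqrt(4 * 3.216988 x 10^-11 / pi) * 10^6 = 6.4 um

6.4 um


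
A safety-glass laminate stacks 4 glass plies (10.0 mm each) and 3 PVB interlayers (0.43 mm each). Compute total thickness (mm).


Total thickness = glass contribution + PVB contribution
  Glass: 4 * 10.0 = 40.0 mm
  PVB: 3 * 0.43 = 1.29 mm
  Total = 40.0 + 1.29 = 41.29 mm

41.29 mm


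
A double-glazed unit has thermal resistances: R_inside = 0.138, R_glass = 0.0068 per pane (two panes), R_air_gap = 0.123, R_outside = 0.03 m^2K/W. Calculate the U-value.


Total thermal resistance (series):
  R_total = R_in + R_glass + R_air + R_glass + R_out
  R_total = 0.138 + 0.0068 + 0.123 + 0.0068 + 0.03 = 0.3046 m^2K/W
U-value = 1 / R_total = 1 / 0.3046 = 3.283 W/m^2K

3.283 W/m^2K


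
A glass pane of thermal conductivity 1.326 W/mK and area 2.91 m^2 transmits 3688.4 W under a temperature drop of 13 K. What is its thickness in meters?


Fourier's law: t = k * A * dT / Q
  t = 1.326 * 2.91 * 13 / 3688.4
  t = 50.16258 / 3688.4 = 0.0136 m

0.0136 m


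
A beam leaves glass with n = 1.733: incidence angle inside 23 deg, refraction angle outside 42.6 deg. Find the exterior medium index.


Apply Snell's law: n1 * sin(theta1) = n2 * sin(theta2)
  n2 = n1 * sin(theta1) / sin(theta2)
  sin(23) = 0.390731
  sin(42.6) = 0.676876
  n2 = 1.733 * 0.390731 / 0.676876 = 1.0004

1.0004


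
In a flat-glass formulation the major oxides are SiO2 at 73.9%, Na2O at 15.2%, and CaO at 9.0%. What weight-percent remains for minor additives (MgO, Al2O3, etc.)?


Sum the three major oxides:
  SiO2 + Na2O + CaO = 73.9 + 15.2 + 9.0 = 98.1%
Subtract from 100%:
  Others = 100 - 98.1 = 1.9%

1.9%


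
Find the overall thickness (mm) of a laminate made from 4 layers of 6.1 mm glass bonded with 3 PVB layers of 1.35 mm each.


Total thickness = glass contribution + PVB contribution
  Glass: 4 * 6.1 = 24.4 mm
  PVB: 3 * 1.35 = 4.05 mm
  Total = 24.4 + 4.05 = 28.45 mm

28.45 mm


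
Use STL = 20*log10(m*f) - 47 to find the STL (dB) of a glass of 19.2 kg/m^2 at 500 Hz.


Mass law: STL = 20 * log10(m * f) - 47
  m * f = 19.2 * 500 = 9600
  log10(9600) = 3.98227
  STL = 20 * 3.98227 - 47 = 79.6454 - 47 = 32.6 dB

32.6 dB


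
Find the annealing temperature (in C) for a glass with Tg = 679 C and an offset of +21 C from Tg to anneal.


The annealing temperature is Tg plus the offset:
  T_anneal = 679 + 21 = 700 C

700 C


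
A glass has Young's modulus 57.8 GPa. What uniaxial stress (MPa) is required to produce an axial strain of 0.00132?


Rearrange E = sigma / epsilon:
  sigma = E * epsilon
  E (MPa) = 57.8 * 1000 = 57800
  sigma = 57800 * 0.00132 = 76.3 MPa

76.3 MPa


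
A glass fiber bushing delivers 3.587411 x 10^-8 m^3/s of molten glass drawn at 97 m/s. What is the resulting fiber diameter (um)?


Cross-sectional area from continuity:
  A = Q / v = 3.587411 x 10^-8 / 97 = 3.698362 x 10^-10 m^2
Diameter from circular cross-section:
  d = sqrt(4A / pi) * 10^6 (m -> um)
  d = sqrt(4 * 3.698362 x 10^-10 / pi) * 10^6 = 21.7 um

21.7 um


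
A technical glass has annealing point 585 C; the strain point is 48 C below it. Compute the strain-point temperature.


Strain point = annealing point - difference:
  T_strain = 585 - 48 = 537 C

537 C


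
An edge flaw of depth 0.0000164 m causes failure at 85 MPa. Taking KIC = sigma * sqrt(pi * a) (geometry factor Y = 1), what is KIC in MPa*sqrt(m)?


Fracture toughness: KIC = sigma * sqrt(pi * a)
  pi * a = pi * 0.0000164 = 0.000051522
  sqrt(pi * a) = 0.007178
  KIC = 85 * 0.007178 = 0.61 MPa*sqrt(m)

0.61 MPa*sqrt(m)


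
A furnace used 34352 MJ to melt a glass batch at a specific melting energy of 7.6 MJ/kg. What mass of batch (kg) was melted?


Rearrange E = m * s for m:
  m = E / s
  m = 34352 / 7.6 = 4520.0 kg

4520.0 kg


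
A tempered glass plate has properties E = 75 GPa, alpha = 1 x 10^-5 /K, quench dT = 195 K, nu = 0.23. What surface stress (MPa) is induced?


Tempering stress: sigma = E * alpha * dT / (1 - nu)
  E (MPa) = 75 * 1000 = 75000
  Numerator = 75000 * (1 x 10^-5) * 195 = 146.25
  Denominator = 1 - 0.23 = 0.77
  sigma = 146.25 / 0.77 = 189.9 MPa

189.9 MPa


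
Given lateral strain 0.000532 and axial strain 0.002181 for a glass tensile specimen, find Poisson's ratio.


Poisson's ratio: nu = lateral strain / axial strain
  nu = 0.000532 / 0.002181 = 0.2439

0.2439


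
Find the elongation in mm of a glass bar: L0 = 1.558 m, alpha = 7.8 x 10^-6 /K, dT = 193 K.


Thermal expansion formula: dL = alpha * L0 * dT
  dL = (7.8 x 10^-6) * 1.558 * 193 = 0.00234541 m
Convert to mm: 0.00234541 * 1000 = 2.3454 mm

2.3454 mm


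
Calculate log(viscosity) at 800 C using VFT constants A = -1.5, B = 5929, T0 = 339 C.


VFT equation: log(eta) = A + B / (T - T0)
  T - T0 = 800 - 339 = 461
  B / (T - T0) = 5929 / 461 = 12.861
  log(eta) = -1.5 + 12.861 = 11.361

11.361


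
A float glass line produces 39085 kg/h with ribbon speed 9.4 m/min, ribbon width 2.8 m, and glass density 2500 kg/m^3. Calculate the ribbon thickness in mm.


Ribbon cross-section from mass balance:
  Volume rate = throughput / density = 39085 / 2500 = 15.634 m^3/h
  thickness = volume rate / (speed * 60 * width), i.e.
  thickness = throughput / (60 * speed * width * density) * 1000
  thickness = 39085 / (60 * 9.4 * 2.8 * 2500) * 1000 = 9.9 mm

9.9 mm


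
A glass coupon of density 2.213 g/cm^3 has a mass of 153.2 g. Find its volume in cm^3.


Rearrange rho = m / V:
  V = m / rho
  V = 153.2 / 2.213 = 69.227 cm^3

69.227 cm^3


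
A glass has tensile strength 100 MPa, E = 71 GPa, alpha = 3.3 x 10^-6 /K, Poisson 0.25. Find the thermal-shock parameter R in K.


Thermal shock resistance: R = sigma * (1 - nu) / (E * alpha)
  Numerator = 100 * (1 - 0.25) = 75.0
  Denominator = 71 * 1000 * (3.3 x 10^-6) = 0.2343
  R = 75.0 / 0.2343 = 320.1 K

320.1 K


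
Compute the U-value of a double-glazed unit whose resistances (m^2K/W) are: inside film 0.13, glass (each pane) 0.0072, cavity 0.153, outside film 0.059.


Total thermal resistance (series):
  R_total = R_in + R_glass + R_air + R_glass + R_out
  R_total = 0.13 + 0.0072 + 0.153 + 0.0072 + 0.059 = 0.3564 m^2K/W
U-value = 1 / R_total = 1 / 0.3564 = 2.806 W/m^2K

2.806 W/m^2K


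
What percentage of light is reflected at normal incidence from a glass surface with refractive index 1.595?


Fresnel reflectance at normal incidence:
  R = ((n - 1)/(n + 1))^2
  (n - 1)/(n + 1) = (1.595 - 1)/(1.595 + 1) = 0.229287
  R = 0.229287^2 = 0.0525725
  R(%) = 0.0525725 * 100 = 5.257%

5.257%


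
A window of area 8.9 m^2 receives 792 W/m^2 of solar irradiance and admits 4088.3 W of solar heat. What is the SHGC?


Rearrange Q = Area * SHGC * Irradiance:
  SHGC = Q / (Area * Irradiance)
  SHGC = 4088.3 / (8.9 * 792) = 0.58

0.58


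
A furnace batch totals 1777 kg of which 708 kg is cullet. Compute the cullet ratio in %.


Cullet ratio = (cullet mass / total batch mass) * 100
  Ratio = 708 / 1777 * 100 = 39.84%

39.84%


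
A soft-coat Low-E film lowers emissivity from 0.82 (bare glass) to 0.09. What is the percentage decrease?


Percentage reduction = (1 - coated/uncoated) * 100
  Ratio = 0.09 / 0.82 = 0.1098
  Reduction = (1 - 0.1098) * 100 = 89.0%

89.0%


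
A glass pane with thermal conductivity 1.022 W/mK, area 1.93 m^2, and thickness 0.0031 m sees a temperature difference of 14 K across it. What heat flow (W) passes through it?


Fourier's law: Q = k * A * dT / t
  Q = 1.022 * 1.93 * 14 / 0.0031
  Q = 27.61444 / 0.0031 = 8907.9 W

8907.9 W


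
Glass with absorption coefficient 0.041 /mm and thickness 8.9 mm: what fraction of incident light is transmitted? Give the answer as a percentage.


Beer-Lambert law: T = exp(-alpha * thickness)
  exponent = -0.041 * 8.9 = -0.3649
  T = exp(-0.3649) = 0.6943
  Percentage = 0.6943 * 100 = 69.43%

69.43%


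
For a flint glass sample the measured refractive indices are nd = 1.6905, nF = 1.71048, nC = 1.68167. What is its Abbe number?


Abbe number formula: Vd = (nd - 1) / (nF - nC)
  nd - 1 = 1.6905 - 1 = 0.6905
  nF - nC = 1.71048 - 1.68167 = 0.02881
  Vd = 0.6905 / 0.02881 = 23.97

23.97


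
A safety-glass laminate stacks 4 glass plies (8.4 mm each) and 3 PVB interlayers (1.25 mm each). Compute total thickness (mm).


Total thickness = glass contribution + PVB contribution
  Glass: 4 * 8.4 = 33.6 mm
  PVB: 3 * 1.25 = 3.75 mm
  Total = 33.6 + 3.75 = 37.35 mm

37.35 mm


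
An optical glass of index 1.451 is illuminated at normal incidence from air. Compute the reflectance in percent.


Fresnel reflectance at normal incidence:
  R = ((n - 1)/(n + 1))^2
  (n - 1)/(n + 1) = (1.451 - 1)/(1.451 + 1) = 0.184007
  R = 0.184007^2 = 0.0338586
  R(%) = 0.0338586 * 100 = 3.386%

3.386%


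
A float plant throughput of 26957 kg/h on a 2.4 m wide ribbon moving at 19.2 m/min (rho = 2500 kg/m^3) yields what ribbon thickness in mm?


Ribbon cross-section from mass balance:
  Volume rate = throughput / density = 26957 / 2500 = 10.7828 m^3/h
  thickness = volume rate / (speed * 60 * width), i.e.
  thickness = throughput / (60 * speed * width * density) * 1000
  thickness = 26957 / (60 * 19.2 * 2.4 * 2500) * 1000 = 3.9 mm

3.9 mm


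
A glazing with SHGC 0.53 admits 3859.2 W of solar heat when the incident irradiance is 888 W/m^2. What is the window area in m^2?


Rearrange Q = Area * SHGC * Irradiance:
  Area = Q / (SHGC * Irradiance)
  Area = 3859.2 / (0.53 * 888) = 8.2 m^2

8.2 m^2


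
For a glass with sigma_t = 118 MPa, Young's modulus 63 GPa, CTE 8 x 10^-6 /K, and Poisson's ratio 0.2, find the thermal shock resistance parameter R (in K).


Thermal shock resistance: R = sigma * (1 - nu) / (E * alpha)
  Numerator = 118 * (1 - 0.2) = 94.4
  Denominator = 63 * 1000 * (8 x 10^-6) = 0.504
  R = 94.4 / 0.504 = 187.3 K

187.3 K


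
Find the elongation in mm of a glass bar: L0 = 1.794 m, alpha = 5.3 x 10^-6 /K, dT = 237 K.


Thermal expansion formula: dL = alpha * L0 * dT
  dL = (5.3 x 10^-6) * 1.794 * 237 = 0.00225344 m
Convert to mm: 0.00225344 * 1000 = 2.2534 mm

2.2534 mm


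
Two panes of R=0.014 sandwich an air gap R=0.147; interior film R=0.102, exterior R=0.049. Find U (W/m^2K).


Total thermal resistance (series):
  R_total = R_in + R_glass + R_air + R_glass + R_out
  R_total = 0.102 + 0.014 + 0.147 + 0.014 + 0.049 = 0.326 m^2K/W
U-value = 1 / R_total = 1 / 0.326 = 3.067 W/m^2K

3.067 W/m^2K


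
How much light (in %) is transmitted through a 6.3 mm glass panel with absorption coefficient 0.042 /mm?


Beer-Lambert law: T = exp(-alpha * thickness)
  exponent = -0.042 * 6.3 = -0.2646
  T = exp(-0.2646) = 0.7675
  Percentage = 0.7675 * 100 = 76.75%

76.75%


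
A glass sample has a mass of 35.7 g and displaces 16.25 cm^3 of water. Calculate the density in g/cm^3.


Use the definition of density:
  rho = mass / volume
  rho = 35.7 / 16.25 = 2.197 g/cm^3

2.197 g/cm^3


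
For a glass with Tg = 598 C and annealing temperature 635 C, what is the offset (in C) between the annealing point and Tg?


Offset = T_anneal - Tg:
  offset = 635 - 598 = 37 C

37 C


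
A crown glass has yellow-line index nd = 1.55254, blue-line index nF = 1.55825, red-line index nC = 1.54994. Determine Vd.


Abbe number formula: Vd = (nd - 1) / (nF - nC)
  nd - 1 = 1.55254 - 1 = 0.55254
  nF - nC = 1.55825 - 1.54994 = 0.00831
  Vd = 0.55254 / 0.00831 = 66.49

66.49


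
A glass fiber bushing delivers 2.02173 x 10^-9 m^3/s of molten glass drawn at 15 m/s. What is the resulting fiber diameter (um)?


Cross-sectional area from continuity:
  A = Q / v = 2.02173 x 10^-9 / 15 = 1.34782 x 10^-10 m^2
Diameter from circular cross-section:
  d = sqrt(4A / pi) * 10^6 (m -> um)
  d = sqrt(4 * 1.34782 x 10^-10 / pi) * 10^6 = 13.1 um

13.1 um


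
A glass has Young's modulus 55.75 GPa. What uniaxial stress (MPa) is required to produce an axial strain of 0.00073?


Rearrange E = sigma / epsilon:
  sigma = E * epsilon
  E (MPa) = 55.75 * 1000 = 55750
  sigma = 55750 * 0.00073 = 40.7 MPa

40.7 MPa


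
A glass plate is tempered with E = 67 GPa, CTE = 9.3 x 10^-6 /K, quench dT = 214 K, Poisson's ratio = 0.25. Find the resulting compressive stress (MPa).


Tempering stress: sigma = E * alpha * dT / (1 - nu)
  E (MPa) = 67 * 1000 = 67000
  Numerator = 67000 * (9.3 x 10^-6) * 214 = 133.3434
  Denominator = 1 - 0.25 = 0.75
  sigma = 133.3434 / 0.75 = 177.8 MPa

177.8 MPa


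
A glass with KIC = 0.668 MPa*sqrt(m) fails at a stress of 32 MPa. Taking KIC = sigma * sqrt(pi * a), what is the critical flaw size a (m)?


Rearrange KIC = sigma * sqrt(pi * a):
  sqrt(pi * a) = KIC / sigma
  sqrt(pi * a) = 0.668 / 32 = 0.020875
  a = (KIC / sigma)^2 / pi
  a = 0.020875^2 / pi = 0.0001387 m

0.0001387 m


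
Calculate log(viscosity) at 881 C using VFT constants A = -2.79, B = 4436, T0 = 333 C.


VFT equation: log(eta) = A + B / (T - T0)
  T - T0 = 881 - 333 = 548
  B / (T - T0) = 4436 / 548 = 8.095
  log(eta) = -2.79 + 8.095 = 5.305

5.305


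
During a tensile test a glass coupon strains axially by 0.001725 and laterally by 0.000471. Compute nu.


Poisson's ratio: nu = lateral strain / axial strain
  nu = 0.000471 / 0.001725 = 0.273

0.273
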